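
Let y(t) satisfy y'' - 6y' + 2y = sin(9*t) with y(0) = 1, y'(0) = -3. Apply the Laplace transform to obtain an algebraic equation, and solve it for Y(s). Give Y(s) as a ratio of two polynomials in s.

Laplace-transform each side.
With L{y''} = s^2 Y - s·y(0) - y'(0) and L{y'} = sY - y(0), with y(0) = 1, y'(0) = -3: the LHS transforms to (s^2 - 6*s + 2)Y - (s - 9).
The right side is L{sin(9*t)} = 9/(s^2 + 81).
So (s^2 - 6*s + 2)Y = 9/(s^2 + 81) + (s - 9).
Divide through and combine into a single rational function.

Y(s) = (s^3 - 9*s^2 + 81*s - 720)/(s^4 - 6*s^3 + 83*s^2 - 486*s + 162)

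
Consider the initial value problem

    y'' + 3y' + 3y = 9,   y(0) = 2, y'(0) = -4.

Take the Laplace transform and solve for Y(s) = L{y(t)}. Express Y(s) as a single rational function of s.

Y(s) = (2*s^2 + 2*s + 9)/(s^3 + 3*s^2 + 3*s)

Apply the Laplace transform to the equation.
Using L{y''} = s^2 Y - s·y(0) - y'(0) and L{y'} = sY - y(0), with y(0) = 2, y'(0) = -4, the left side becomes (s^2 + 3*s + 3)Y - (2*s + 2).
The right side is L{9} = 9/s.
So (s^2 + 3*s + 3)Y = 9/s + (2*s + 2).
Isolate Y and clear denominators.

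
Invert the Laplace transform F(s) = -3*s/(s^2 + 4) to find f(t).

Since L{cos(2t)} = s/(s^2 + 4), the inverse is cos(2*t), scaled by -3.

f(t) = -3*cos(2*t)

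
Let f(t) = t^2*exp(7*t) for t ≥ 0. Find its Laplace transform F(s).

L{e^(7t)} = 1/(s - 7).
Then apply L{t^2·g(t)} = (-1)^2 d^2/ds^2[G(s)] with G(s) = 1/(s - 7):
differentiating 2 times and applying the sign gives 2/(s - 7)^3.

F(s) = 2/(s - 7)^3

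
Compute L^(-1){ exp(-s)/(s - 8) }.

Heaviside(t - 1)*(exp(8*t - 8))

The factor e^(-s) signals a time shift by c = 1 (second shifting theorem).
L{e^(8t)} = 1/(s - 8), so L^-1{1/(s - 8)} = exp(8*t).
Hence the inverse is u(t - 1) times that function evaluated at t - 1.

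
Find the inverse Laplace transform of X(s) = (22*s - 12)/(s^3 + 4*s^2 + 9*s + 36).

Factor the denominator: s^3 + 4*s^2 + 9*s + 36 = (s + 4)*(s^2 + 9).
Partial fraction decomposition gives [-4/(s + 4)] + [4*s/(s^2 + 9)] + [6/(s^2 + 9)].
Invert each term: -4/(s + 4) ↔ -4e^(-4t); 4·s/(s^2 + 9) ↔ 4cos(3t); 2·3/(s^2 + 9) ↔ 2sin(3t).

2*sin(3*t) + 4*cos(3*t) - 4*exp(-4*t)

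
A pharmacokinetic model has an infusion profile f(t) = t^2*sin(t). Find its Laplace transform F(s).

F(s) = 2*(3*s^2 - 1)/(s^2 + 1)^3

L{sin(t)} = 1/(s^2 + 1).
Then apply L{t^2·g(t)} = (-1)^2 d^2/ds^2[G(s)] with G(s) = 1/(s^2 + 1):
differentiating 2 times and applying the sign gives 2*(3*s^2 - 1)/(s^2 + 1)^3.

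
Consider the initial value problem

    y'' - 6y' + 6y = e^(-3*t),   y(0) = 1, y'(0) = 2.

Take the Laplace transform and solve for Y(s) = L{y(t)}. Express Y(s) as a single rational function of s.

Y(s) = (s^2 - s - 11)/(s^3 - 3*s^2 - 12*s + 18)

Apply the Laplace transform to the equation.
The derivative rules (L{y''} = s^2 Y - s·y(0) - y'(0) and L{y'} = sY - y(0), with y(0) = 1, y'(0) = 2) turn the left side into (s^2 - 6*s + 6)Y - (s - 4).
The right side is L{e^(-3*t)} = 1/(s + 3).
So (s^2 - 6*s + 6)Y = 1/(s + 3) + (s - 4).
Solve for Y(s) and write it as one ratio of polynomials.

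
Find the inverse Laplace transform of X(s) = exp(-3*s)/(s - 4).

Heaviside(t - 3)*(exp(4*t - 12))

The factor e^(-3s) signals a time shift by c = 3 (second shifting theorem).
L{e^(4t)} = 1/(s - 4), so L^-1{1/(s - 4)} = exp(4*t).
Hence the inverse is u(t - 3) times that function evaluated at t - 3.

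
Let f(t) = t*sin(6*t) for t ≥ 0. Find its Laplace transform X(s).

X(s) = 12*s/(s^2 + 36)^2

L{sin(6t)} = 6/(s^2 + 36).
Then apply L{t·g(t)} = -d/ds[G(s)] with G(s) = 6/(s^2 + 36):
differentiating 1 time and applying the sign gives 12*s/(s^2 + 36)^2.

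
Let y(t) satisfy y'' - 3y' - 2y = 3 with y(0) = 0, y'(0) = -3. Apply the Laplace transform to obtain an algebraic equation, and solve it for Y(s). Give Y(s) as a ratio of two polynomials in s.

Y(s) = (-3*s + 3)/(s^3 - 3*s^2 - 2*s)

Apply the Laplace transform to the equation.
Using L{y''} = s^2 Y - s·y(0) - y'(0) and L{y'} = sY - y(0), with y(0) = 0, y'(0) = -3, the left side becomes (s^2 - 3*s - 2)Y - (-3).
The right side is L{3} = 3/s.
So (s^2 - 3*s - 2)Y = 3/s + (-3).
Isolate Y and clear denominators.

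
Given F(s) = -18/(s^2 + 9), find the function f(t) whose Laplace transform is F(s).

f(t) = -6*sin(3*t)

Since L{sin(3t)} = 3/(s^2 + 9), the inverse is sin(3*t), scaled by -6.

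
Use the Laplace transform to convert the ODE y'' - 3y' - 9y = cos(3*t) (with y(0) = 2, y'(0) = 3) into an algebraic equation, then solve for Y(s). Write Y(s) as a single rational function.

Y(s) = (2*s^3 - 3*s^2 + 19*s - 27)/(s^4 - 3*s^3 - 27*s - 81)

Laplace-transform each side.
Using L{y''} = s^2 Y - s·y(0) - y'(0) and L{y'} = sY - y(0), with y(0) = 2, y'(0) = 3, the left side becomes (s^2 - 3*s - 9)Y - (2*s - 3).
The right side is L{cos(3*t)} = s/(s^2 + 9).
So (s^2 - 3*s - 9)Y = s/(s^2 + 9) + (2*s - 3).
Solve for Y(s) and write it as one ratio of polynomials.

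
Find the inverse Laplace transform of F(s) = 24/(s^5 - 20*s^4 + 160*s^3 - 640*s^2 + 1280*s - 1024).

t^4*exp(4*t)

Rewrite the denominator: s^5 - 20*s^4 + 160*s^3 - 640*s^2 + 1280*s - 1024 = (s - 4)^5.
The form in (s - 4) signals a first-shifting-theorem factor e^(4t).
Since L{t^4} = 4!/s^5 = 24/s^5, the inverse is t^4*e^(4*t).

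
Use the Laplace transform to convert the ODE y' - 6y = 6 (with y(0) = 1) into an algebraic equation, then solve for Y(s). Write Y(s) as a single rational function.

Y(s) = (s + 6)/(s^2 - 6*s)

Apply the Laplace transform to the equation.
With L{y'} = sY - y(0) = sY - 1: the LHS transforms to (s - 6)Y - (1).
The right side is L{6} = 6/s.
So (s - 6)Y = 6/s + (1).
Solve for Y(s) and write it as one ratio of polynomials.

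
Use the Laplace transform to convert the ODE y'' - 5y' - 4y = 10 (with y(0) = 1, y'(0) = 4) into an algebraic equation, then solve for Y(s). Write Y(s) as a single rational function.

Y(s) = (s^2 - s + 10)/(s^3 - 5*s^2 - 4*s)

Laplace-transform each side.
The derivative rules (L{y''} = s^2 Y - s·y(0) - y'(0) and L{y'} = sY - y(0), with y(0) = 1, y'(0) = 4) turn the left side into (s^2 - 5*s - 4)Y - (s - 1).
The right side is L{10} = 10/s.
So (s^2 - 5*s - 4)Y = 10/s + (s - 1).
Solve for Y(s) and write it as one ratio of polynomials.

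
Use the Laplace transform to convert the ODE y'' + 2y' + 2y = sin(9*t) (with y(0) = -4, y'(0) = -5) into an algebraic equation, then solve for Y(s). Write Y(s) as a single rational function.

Transform both sides with L{·}.
With L{y''} = s^2 Y - s·y(0) - y'(0) and L{y'} = sY - y(0), with y(0) = -4, y'(0) = -5: the LHS transforms to (s^2 + 2*s + 2)Y - (-4*s - 13).
The right side is L{sin(9*t)} = 9/(s^2 + 81).
So (s^2 + 2*s + 2)Y = 9/(s^2 + 81) + (-4*s - 13).
Divide through and combine into a single rational function.

Y(s) = (-4*s^3 - 13*s^2 - 324*s - 1044)/(s^4 + 2*s^3 + 83*s^2 + 162*s + 162)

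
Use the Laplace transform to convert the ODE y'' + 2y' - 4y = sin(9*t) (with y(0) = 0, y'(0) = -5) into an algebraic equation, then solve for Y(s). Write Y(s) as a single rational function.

Y(s) = (-5*s^2 - 396)/(s^4 + 2*s^3 + 77*s^2 + 162*s - 324)

Take the Laplace transform of both sides.
With L{y''} = s^2 Y - s·y(0) - y'(0) and L{y'} = sY - y(0), with y(0) = 0, y'(0) = -5: the LHS transforms to (s^2 + 2*s - 4)Y - (-5).
The right side is L{sin(9*t)} = 9/(s^2 + 81).
So (s^2 + 2*s - 4)Y = 9/(s^2 + 81) + (-5).
Divide through and combine into a single rational function.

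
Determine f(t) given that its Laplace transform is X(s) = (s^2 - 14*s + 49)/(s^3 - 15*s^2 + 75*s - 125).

Factor the denominator: s^3 - 15*s^2 + 75*s - 125 = (s - 5)^3.
Partial fraction decomposition gives [1/(s - 5)] + [-4/(s - 5)^2] + [4/(s - 5)^3].
Invert each term: 1/(s - 5) ↔ e^(5t); -4/(s - 5)^2 ↔ -4t·e^(5t); 4/(s - 5)^3 ↔ (2)t^2·e^(5t).

f(t) = 2*t^2*exp(5*t) - 4*t*exp(5*t) + exp(5*t)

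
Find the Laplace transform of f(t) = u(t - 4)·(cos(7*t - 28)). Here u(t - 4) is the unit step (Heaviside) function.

s*exp(-4*s)/(s^2 + 49)

By the second shifting theorem, L{u(t - c)·g(t - c)} = e^(-cs)·H(s) with c = 4 and H(s) = L{g(t)}.
L{cos(7t)} = s/(s^2 + 49).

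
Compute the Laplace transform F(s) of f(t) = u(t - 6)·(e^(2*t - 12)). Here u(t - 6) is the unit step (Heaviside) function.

F(s) = exp(-6*s)/(s - 2)

By the second shifting theorem, L{u(t - c)·g(t - c)} = e^(-cs)·G(s) with c = 6 and G(s) = L{g(t)}.
L{e^(2t)} = 1/(s - 2).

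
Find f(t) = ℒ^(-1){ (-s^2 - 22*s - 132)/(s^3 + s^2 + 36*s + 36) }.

Factor the denominator: s^3 + s^2 + 36*s + 36 = (s + 1)*(s^2 + 36).
Partial fraction decomposition gives [-3/(s + 1)] + [2*s/(s^2 + 36)] + [-24/(s^2 + 36)].
Invert each term: -3/(s + 1) ↔ -3e^(-t); 2·s/(s^2 + 36) ↔ 2cos(6t); -4·6/(s^2 + 36) ↔ -4sin(6t).

f(t) = -4*sin(6*t) + 2*cos(6*t) - 3*exp(-t)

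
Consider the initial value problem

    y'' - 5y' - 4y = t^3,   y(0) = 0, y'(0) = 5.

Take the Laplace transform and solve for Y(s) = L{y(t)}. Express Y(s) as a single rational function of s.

Apply the Laplace transform to the equation.
Using L{y''} = s^2 Y - s·y(0) - y'(0) and L{y'} = sY - y(0), with y(0) = 0, y'(0) = 5, the left side becomes (s^2 - 5*s - 4)Y - (5).
The right side is L{t^3} = 6/s^4.
So (s^2 - 5*s - 4)Y = 6/s^4 + (5).
Divide through and combine into a single rational function.

Y(s) = (5*s^4 + 6)/(s^6 - 5*s^5 - 4*s^4)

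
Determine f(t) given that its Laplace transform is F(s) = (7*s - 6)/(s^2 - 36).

Factor the denominator: s^2 - 36 = (s - 6)*(s + 6).
Partial fraction decomposition gives [3/(s - 6)] + [4/(s + 6)].
Invert each term: 3/(s - 6) ↔ 3e^(6t); 4/(s + 6) ↔ 4e^(-6t).

f(t) = 3*exp(6*t) + 4*exp(-6*t)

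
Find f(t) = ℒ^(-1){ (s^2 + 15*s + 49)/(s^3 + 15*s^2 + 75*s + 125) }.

Factor the denominator: s^3 + 15*s^2 + 75*s + 125 = (s + 5)^3.
Partial fraction decomposition gives [1/(s + 5)] + [5/(s + 5)^2] + [-1/(s + 5)^3].
Invert each term: 1/(s + 5) ↔ e^(-5t); 5/(s + 5)^2 ↔ 5t·e^(-5t); -1/(s + 5)^3 ↔ (-1/2)t^2·e^(-5t).

f(t) = -t^2*exp(-5*t)/2 + 5*t*exp(-5*t) + exp(-5*t)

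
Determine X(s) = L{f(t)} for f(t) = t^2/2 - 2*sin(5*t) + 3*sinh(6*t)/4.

X(s) = -10/(s^2 + 25) + 9/(2*(s^2 - 36)) + s^(-3)

By linearity of the Laplace transform, transform each term separately.
(3/4)·[L{sinh(6t)} = 6/(s^2 - 36)]; (-2)·[L{sin(5t)} = 5/(s^2 + 25)]; (1/2)·[L{t^2} = 2!/s^3 = 2/s^3].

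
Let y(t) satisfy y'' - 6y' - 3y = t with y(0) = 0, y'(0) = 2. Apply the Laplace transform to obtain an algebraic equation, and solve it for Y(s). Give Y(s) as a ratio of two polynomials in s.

Y(s) = (2*s^2 + 1)/(s^4 - 6*s^3 - 3*s^2)

Take the Laplace transform of both sides.
The derivative rules (L{y''} = s^2 Y - s·y(0) - y'(0) and L{y'} = sY - y(0), with y(0) = 0, y'(0) = 2) turn the left side into (s^2 - 6*s - 3)Y - (2).
The right side is L{t} = s^(-2).
So (s^2 - 6*s - 3)Y = s^(-2) + (2).
Isolate Y and clear denominators.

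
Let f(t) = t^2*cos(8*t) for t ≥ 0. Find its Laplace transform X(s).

X(s) = 2*s*(s^2 - 192)/(s^2 + 64)^3

L{cos(8t)} = s/(s^2 + 64).
Then apply L{t^2·g(t)} = (-1)^2 d^2/ds^2[G(s)] with G(s) = s/(s^2 + 64):
differentiating 2 times and applying the sign gives 2*s*(s^2 - 192)/(s^2 + 64)^3.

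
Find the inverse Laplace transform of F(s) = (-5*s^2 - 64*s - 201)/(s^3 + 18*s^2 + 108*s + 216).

Factor the denominator: s^3 + 18*s^2 + 108*s + 216 = (s + 6)^3.
Partial fraction decomposition gives [-5/(s + 6)] + [-4/(s + 6)^2] + [3/(s + 6)^3].
Invert each term: -5/(s + 6) ↔ -5e^(-6t); -4/(s + 6)^2 ↔ -4t·e^(-6t); 3/(s + 6)^3 ↔ (3/2)t^2·e^(-6t).

3*t^2*exp(-6*t)/2 - 4*t*exp(-6*t) - 5*exp(-6*t)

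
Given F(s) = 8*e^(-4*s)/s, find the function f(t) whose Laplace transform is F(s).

f(t) = Heaviside(t - 4)*(8)

The factor e^(-4s) signals a time shift by c = 4 (second shifting theorem).
L{8} = 8/s, so L^-1{8/s} = 8.
Hence the inverse is u(t - 4) times that function evaluated at t - 4.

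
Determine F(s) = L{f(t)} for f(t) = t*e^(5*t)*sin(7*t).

L{sin(7t)} = 7/(s^2 + 49).
Multiplying by e^(5t) shifts s → s - 5, so L{e^(5*t)*sin(7*t)} = 7/((s - 5)^2 + 49).
Then apply L{t·g(t)} = -d/ds[G(s)] with G(s) = 7/((s - 5)^2 + 49):
differentiating 1 time and applying the sign gives 14*(s - 5)/(s^2 - 10*s + 74)^2.

F(s) = 14*(s - 5)/(s^2 - 10*s + 74)^2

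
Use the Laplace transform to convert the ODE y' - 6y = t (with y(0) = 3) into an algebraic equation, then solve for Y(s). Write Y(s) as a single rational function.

Transform both sides with L{·}.
Using L{y'} = sY - y(0) = sY - 3, the left side becomes (s - 6)Y - (3).
The right side is L{t} = s^(-2).
So (s - 6)Y = s^(-2) + (3).
Divide through and combine into a single rational function.

Y(s) = (3*s^2 + 1)/(s^3 - 6*s^2)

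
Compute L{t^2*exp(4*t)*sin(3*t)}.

18*(s^2 - 8*s + 13)/(s^2 - 8*s + 25)^3

L{sin(3t)} = 3/(s^2 + 9).
Multiplying by e^(4t) shifts s → s - 4, so L{exp(4*t)*sin(3*t)} = 3/((s - 4)^2 + 9).
Then apply L{t^2·g(t)} = (-1)^2 d^2/ds^2[H(s)] with H(s) = 3/((s - 4)^2 + 9):
differentiating 2 times and applying the sign gives 18*(s^2 - 8*s + 13)/(s^2 - 8*s + 25)^3.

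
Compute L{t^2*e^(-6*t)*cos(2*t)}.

L{cos(2t)} = s/(s^2 + 4).
Multiplying by e^(-6t) shifts s → s + 6, so L{e^(-6*t)*cos(2*t)} = (s + 6)/((s + 6)^2 + 4).
Then apply L{t^2·g(t)} = (-1)^2 d^2/ds^2[G(s)] with G(s) = (s + 6)/((s + 6)^2 + 4):
differentiating 2 times and applying the sign gives 2*(s + 6)*(s^2 + 12*s + 24)/(s^2 + 12*s + 40)^3.

2*(s + 6)*(s^2 + 12*s + 24)/(s^2 + 12*s + 40)^3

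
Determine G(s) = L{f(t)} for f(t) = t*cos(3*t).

G(s) = (s - 3)*(s + 3)/(s^2 + 9)^2

L{cos(3t)} = s/(s^2 + 9).
Then apply L{t·g(t)} = -d/ds[H(s)] with H(s) = s/(s^2 + 9):
differentiating 1 time and applying the sign gives (s - 3)*(s + 3)/(s^2 + 9)^2.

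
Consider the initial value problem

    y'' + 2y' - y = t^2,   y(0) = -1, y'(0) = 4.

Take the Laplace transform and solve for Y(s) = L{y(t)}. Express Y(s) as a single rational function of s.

Y(s) = (-s^4 + 2*s^3 + 2)/(s^5 + 2*s^4 - s^3)

Laplace-transform each side.
Using L{y''} = s^2 Y - s·y(0) - y'(0) and L{y'} = sY - y(0), with y(0) = -1, y'(0) = 4, the left side becomes (s^2 + 2*s - 1)Y - (-s + 2).
The right side is L{t^2} = 2/s^3.
So (s^2 + 2*s - 1)Y = 2/s^3 + (-s + 2).
Divide through and combine into a single rational function.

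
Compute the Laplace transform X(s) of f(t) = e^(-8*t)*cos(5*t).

X(s) = (s + 8)/((s + 8)^2 + 25)

L{cos(5t)} = s/(s^2 + 25).
By the first shifting theorem, multiplying by e^(-8t) replaces s with s + 8.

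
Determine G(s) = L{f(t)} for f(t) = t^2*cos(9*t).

G(s) = 2*s*(s^2 - 243)/(s^2 + 81)^3

L{cos(9t)} = s/(s^2 + 81).
Then apply L{t^2·g(t)} = (-1)^2 d^2/ds^2[H(s)] with H(s) = s/(s^2 + 81):
differentiating 2 times and applying the sign gives 2*s*(s^2 - 243)/(s^2 + 81)^3.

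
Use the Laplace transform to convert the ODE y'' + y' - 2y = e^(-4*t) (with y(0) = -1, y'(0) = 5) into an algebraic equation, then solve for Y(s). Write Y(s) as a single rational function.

Laplace-transform each side.
The derivative rules (L{y''} = s^2 Y - s·y(0) - y'(0) and L{y'} = sY - y(0), with y(0) = -1, y'(0) = 5) turn the left side into (s^2 + s - 2)Y - (-s + 4).
The right side is L{e^(-4*t)} = 1/(s + 4).
So (s^2 + s - 2)Y = 1/(s + 4) + (-s + 4).
Isolate Y and clear denominators.

Y(s) = (-s^2 + 17)/(s^3 + 5*s^2 + 2*s - 8)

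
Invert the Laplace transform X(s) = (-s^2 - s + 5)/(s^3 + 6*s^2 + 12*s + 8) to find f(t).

f(t) = 3*t^2*exp(-2*t)/2 + 3*t*exp(-2*t) - exp(-2*t)

Factor the denominator: s^3 + 6*s^2 + 12*s + 8 = (s + 2)^3.
Partial fraction decomposition gives [-1/(s + 2)] + [3/(s + 2)^2] + [3/(s + 2)^3].
Invert each term: -1/(s + 2) ↔ -e^(-2t); 3/(s + 2)^2 ↔ 3t·e^(-2t); 3/(s + 2)^3 ↔ (3/2)t^2·e^(-2t).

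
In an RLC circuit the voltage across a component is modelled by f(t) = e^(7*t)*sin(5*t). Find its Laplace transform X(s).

L{sin(5t)} = 5/(s^2 + 25).
By the first shifting theorem, multiplying by e^(7t) replaces s with s - 7.

X(s) = 5/((s - 7)^2 + 25)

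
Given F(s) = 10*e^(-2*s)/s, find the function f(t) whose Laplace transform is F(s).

f(t) = Heaviside(t - 2)*(10)

The factor e^(-2s) signals a time shift by c = 2 (second shifting theorem).
L{10} = 10/s, so L^-1{10/s} = 10.
Hence the inverse is u(t - 2) times that function evaluated at t - 2.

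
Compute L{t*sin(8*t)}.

L{sin(8t)} = 8/(s^2 + 64).
Then apply L{t·g(t)} = -d/ds[G(s)] with G(s) = 8/(s^2 + 64):
differentiating 1 time and applying the sign gives 16*s/(s^2 + 64)^2.

16*s/(s^2 + 64)^2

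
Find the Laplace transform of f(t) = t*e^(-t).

(s + 1)^(-2)

L{t} = 1!/s^2 = 1/s^2.
By the first shifting theorem, multiplying by e^(-t) replaces s with s + 1.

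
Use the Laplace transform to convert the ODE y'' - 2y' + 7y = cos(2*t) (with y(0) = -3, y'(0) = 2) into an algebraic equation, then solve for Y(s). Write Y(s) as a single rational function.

Y(s) = (-3*s^3 + 8*s^2 - 11*s + 32)/(s^4 - 2*s^3 + 11*s^2 - 8*s + 28)

Transform both sides with L{·}.
With L{y''} = s^2 Y - s·y(0) - y'(0) and L{y'} = sY - y(0), with y(0) = -3, y'(0) = 2: the LHS transforms to (s^2 - 2*s + 7)Y - (-3*s + 8).
The right side is L{cos(2*t)} = s/(s^2 + 4).
So (s^2 - 2*s + 7)Y = s/(s^2 + 4) + (-3*s + 8).
Divide through and combine into a single rational function.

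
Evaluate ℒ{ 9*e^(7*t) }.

L{9} = 9/s.
By the first shifting theorem, multiplying by e^(7t) replaces s with s - 7.

9/(s - 7)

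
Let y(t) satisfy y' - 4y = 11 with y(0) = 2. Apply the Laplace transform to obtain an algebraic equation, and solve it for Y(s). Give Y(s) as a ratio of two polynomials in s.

Apply the Laplace transform to the equation.
Using L{y'} = sY - y(0) = sY - 2, the left side becomes (s - 4)Y - (2).
The right side is L{11} = 11/s.
So (s - 4)Y = 11/s + (2).
Divide through and combine into a single rational function.

Y(s) = (2*s + 11)/(s^2 - 4*s)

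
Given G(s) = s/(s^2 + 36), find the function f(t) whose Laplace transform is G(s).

f(t) = cos(6*t)

Since L{cos(6t)} = s/(s^2 + 36), the inverse is cos(6*t).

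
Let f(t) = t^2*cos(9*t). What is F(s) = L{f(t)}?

L{cos(9t)} = s/(s^2 + 81).
Then apply L{t^2·g(t)} = (-1)^2 d^2/ds^2[G(s)] with G(s) = s/(s^2 + 81):
differentiating 2 times and applying the sign gives 2*s*(s^2 - 243)/(s^2 + 81)^3.

F(s) = 2*s*(s^2 - 243)/(s^2 + 81)^3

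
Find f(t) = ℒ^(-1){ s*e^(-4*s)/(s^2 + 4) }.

f(t) = Heaviside(t - 4)*(cos(2*t - 8))

The factor e^(-4s) signals a time shift by c = 4 (second shifting theorem).
L{cos(2t)} = s/(s^2 + 4), so L^-1{s/(s^2 + 4)} = cos(2*t).
Hence the inverse is u(t - 4) times that function evaluated at t - 4.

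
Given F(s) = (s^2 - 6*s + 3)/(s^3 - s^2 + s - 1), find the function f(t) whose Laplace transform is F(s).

Factor the denominator: s^3 - s^2 + s - 1 = (s - 1)*(s^2 + 1).
Partial fraction decomposition gives [-1/(s - 1)] + [2*s/(s^2 + 1)] + [-4/(s^2 + 1)].
Invert each term: -1/(s - 1) ↔ -e^(t); 2·s/(s^2 + 1) ↔ 2cos(t); -4·1/(s^2 + 1) ↔ -4sin(t).

f(t) = -exp(t) - 4*sin(t) + 2*cos(t)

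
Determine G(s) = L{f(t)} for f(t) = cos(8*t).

L{cos(8t)} = s/(s^2 + 64).

G(s) = s/(s^2 + 64)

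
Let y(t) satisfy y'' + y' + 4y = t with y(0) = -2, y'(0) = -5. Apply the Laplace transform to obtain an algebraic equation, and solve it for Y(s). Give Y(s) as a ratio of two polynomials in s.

Y(s) = (-2*s^3 - 7*s^2 + 1)/(s^4 + s^3 + 4*s^2)

Take the Laplace transform of both sides.
The derivative rules (L{y''} = s^2 Y - s·y(0) - y'(0) and L{y'} = sY - y(0), with y(0) = -2, y'(0) = -5) turn the left side into (s^2 + s + 4)Y - (-2*s - 7).
The right side is L{t} = s^(-2).
So (s^2 + s + 4)Y = s^(-2) + (-2*s - 7).
Solve for Y(s) and write it as one ratio of polynomials.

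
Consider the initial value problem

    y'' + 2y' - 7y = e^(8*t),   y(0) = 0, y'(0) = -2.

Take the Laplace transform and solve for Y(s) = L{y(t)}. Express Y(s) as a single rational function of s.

Apply the Laplace transform to the equation.
The derivative rules (L{y''} = s^2 Y - s·y(0) - y'(0) and L{y'} = sY - y(0), with y(0) = 0, y'(0) = -2) turn the left side into (s^2 + 2*s - 7)Y - (-2).
The right side is L{e^(8*t)} = 1/(s - 8).
So (s^2 + 2*s - 7)Y = 1/(s - 8) + (-2).
Divide through and combine into a single rational function.

Y(s) = (-2*s + 17)/(s^3 - 6*s^2 - 23*s + 56)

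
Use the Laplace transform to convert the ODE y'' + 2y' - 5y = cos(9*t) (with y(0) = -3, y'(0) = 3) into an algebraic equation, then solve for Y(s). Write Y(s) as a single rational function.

Transform both sides with L{·}.
Using L{y''} = s^2 Y - s·y(0) - y'(0) and L{y'} = sY - y(0), with y(0) = -3, y'(0) = 3, the left side becomes (s^2 + 2*s - 5)Y - (-3*s - 3).
The right side is L{cos(9*t)} = s/(s^2 + 81).
So (s^2 + 2*s - 5)Y = s/(s^2 + 81) + (-3*s - 3).
Isolate Y and clear denominators.

Y(s) = (-3*s^3 - 3*s^2 - 242*s - 243)/(s^4 + 2*s^3 + 76*s^2 + 162*s - 405)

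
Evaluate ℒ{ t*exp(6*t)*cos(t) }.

(s - 7)*(s - 5)/(s^2 - 12*s + 37)^2

L{cos(t)} = s/(s^2 + 1).
Multiplying by e^(6t) shifts s → s - 6, so L{exp(6*t)*cos(t)} = (s - 6)/((s - 6)^2 + 1).
Then apply L{t·g(t)} = -d/ds[G(s)] with G(s) = (s - 6)/((s - 6)^2 + 1):
differentiating 1 time and applying the sign gives (s - 7)*(s - 5)/(s^2 - 12*s + 37)^2.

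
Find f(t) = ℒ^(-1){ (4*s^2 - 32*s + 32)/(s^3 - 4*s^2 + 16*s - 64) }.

f(t) = -exp(4*t) - 3*sin(4*t) + 5*cos(4*t)

Factor the denominator: s^3 - 4*s^2 + 16*s - 64 = (s - 4)*(s^2 + 16).
Partial fraction decomposition gives [-1/(s - 4)] + [5*s/(s^2 + 16)] + [-12/(s^2 + 16)].
Invert each term: -1/(s - 4) ↔ -e^(4t); 5·s/(s^2 + 16) ↔ 5cos(4t); -3·4/(s^2 + 16) ↔ -3sin(4t).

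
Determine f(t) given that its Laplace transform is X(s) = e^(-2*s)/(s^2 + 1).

The factor e^(-2s) signals a time shift by c = 2 (second shifting theorem).
L{sin(t)} = 1/(s^2 + 1), so L^-1{1/(s^2 + 1)} = sin(t).
Hence the inverse is u(t - 2) times that function evaluated at t - 2.

f(t) = Heaviside(t - 2)*(sin(t - 2))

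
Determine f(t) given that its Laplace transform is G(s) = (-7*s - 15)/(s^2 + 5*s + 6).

Factor the denominator: s^2 + 5*s + 6 = (s + 2)*(s + 3).
Partial fraction decomposition gives [-1/(s + 2)] + [-6/(s + 3)].
Invert each term: -1/(s + 2) ↔ -e^(-2t); -6/(s + 3) ↔ -6e^(-3t).

f(t) = -exp(-2*t) - 6*exp(-3*t)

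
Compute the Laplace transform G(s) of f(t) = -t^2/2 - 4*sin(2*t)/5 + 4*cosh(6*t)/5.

G(s) = 4*s/(5*(s^2 - 36)) - 8/(5*(s^2 + 4)) - 1/s^3

By linearity of the Laplace transform, transform each term separately.
(4/5)·[L{cosh(6t)} = s/(s^2 - 36)]; (-1/2)·[L{t^2} = 2!/s^3 = 2/s^3]; (-4/5)·[L{sin(2t)} = 2/(s^2 + 4)].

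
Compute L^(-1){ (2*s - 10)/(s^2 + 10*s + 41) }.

Complete the square in the denominator: s^2 + 10*s + 41 = (s + 5)^2 + 4^2.
Split the numerator to match: 2*s - 10 = 2·(s + 5) - 5·4.
Invert each term: 2·(s + 5)/((s + 5)^2 + 16) ↔ 2e^(-5t)cos(4t); -5·4/((s + 5)^2 + 16) ↔ -5e^(-5t)sin(4t).

-5*exp(-5*t)*sin(4*t) + 2*exp(-5*t)*cos(4*t)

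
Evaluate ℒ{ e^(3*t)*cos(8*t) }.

L{cos(8t)} = s/(s^2 + 64).
By the first shifting theorem, multiplying by e^(3t) replaces s with s - 3.

(s - 3)/((s - 3)^2 + 64)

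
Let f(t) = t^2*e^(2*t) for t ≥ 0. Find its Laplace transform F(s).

F(s) = 2/(s - 2)^3

L{e^(2t)} = 1/(s - 2).
Then apply L{t^2·g(t)} = (-1)^2 d^2/ds^2[G(s)] with G(s) = 1/(s - 2):
differentiating 2 times and applying the sign gives 2/(s - 2)^3.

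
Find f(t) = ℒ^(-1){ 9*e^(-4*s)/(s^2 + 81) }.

The factor e^(-4s) signals a time shift by c = 4 (second shifting theorem).
L{sin(9t)} = 9/(s^2 + 81), so L^-1{9/(s^2 + 81)} = sin(9*t).
Hence the inverse is u(t - 4) times that function evaluated at t - 4.

f(t) = Heaviside(t - 4)*(sin(9*t - 36))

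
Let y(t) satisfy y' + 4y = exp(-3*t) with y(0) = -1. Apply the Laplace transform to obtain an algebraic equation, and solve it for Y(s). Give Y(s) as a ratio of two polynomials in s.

Apply the Laplace transform to the equation.
Using L{y'} = sY - y(0) = sY - (-1), the left side becomes (s + 4)Y - (-1).
The right side is L{exp(-3*t)} = 1/(s + 3).
So (s + 4)Y = 1/(s + 3) + (-1).
Solve for Y(s) and write it as one ratio of polynomials.

Y(s) = (-s - 2)/(s^2 + 7*s + 12)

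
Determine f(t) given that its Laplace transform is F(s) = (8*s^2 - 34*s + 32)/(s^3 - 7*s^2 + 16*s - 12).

Factor the denominator: s^3 - 7*s^2 + 16*s - 12 = (s - 3)*(s - 2)^2.
Partial fraction decomposition gives [6/(s - 2)] + [4/(s - 2)^2] + [2/(s - 3)].
Invert each term: 6/(s - 2) ↔ 6e^(2t); 4/(s - 2)^2 ↔ 4t·e^(2t); 2/(s - 3) ↔ 2e^(3t).

f(t) = 4*t*exp(2*t) + 2*exp(3*t) + 6*exp(2*t)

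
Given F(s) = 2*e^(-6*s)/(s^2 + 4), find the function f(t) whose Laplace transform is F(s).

The factor e^(-6s) signals a time shift by c = 6 (second shifting theorem).
L{sin(2t)} = 2/(s^2 + 4), so L^-1{2/(s^2 + 4)} = sin(2*t).
Hence the inverse is u(t - 6) times that function evaluated at t - 6.

f(t) = Heaviside(t - 6)*(sin(2*t - 12))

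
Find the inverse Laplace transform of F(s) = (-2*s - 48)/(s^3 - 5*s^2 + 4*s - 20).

Factor the denominator: s^3 - 5*s^2 + 4*s - 20 = (s - 5)*(s^2 + 4).
Partial fraction decomposition gives [-2/(s - 5)] + [2*s/(s^2 + 4)] + [8/(s^2 + 4)].
Invert each term: -2/(s - 5) ↔ -2e^(5t); 2·s/(s^2 + 4) ↔ 2cos(2t); 4·2/(s^2 + 4) ↔ 4sin(2t).

-2*exp(5*t) + 4*sin(2*t) + 2*cos(2*t)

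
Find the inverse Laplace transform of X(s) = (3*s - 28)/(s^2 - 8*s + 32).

Complete the square in the denominator: s^2 - 8*s + 32 = (s - 4)^2 + 4^2.
Split the numerator to match: 3*s - 28 = 3·(s - 4) - 4·4.
Invert each term: 3·(s - 4)/((s - 4)^2 + 16) ↔ 3e^(4t)cos(4t); -4·4/((s - 4)^2 + 16) ↔ -4e^(4t)sin(4t).

-4*exp(4*t)*sin(4*t) + 3*exp(4*t)*cos(4*t)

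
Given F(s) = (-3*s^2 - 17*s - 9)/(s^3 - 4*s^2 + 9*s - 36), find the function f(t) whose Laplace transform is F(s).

Factor the denominator: s^3 - 4*s^2 + 9*s - 36 = (s - 4)*(s^2 + 9).
Partial fraction decomposition gives [-5/(s - 4)] + [2*s/(s^2 + 9)] + [-9/(s^2 + 9)].
Invert each term: -5/(s - 4) ↔ -5e^(4t); 2·s/(s^2 + 9) ↔ 2cos(3t); -3·3/(s^2 + 9) ↔ -3sin(3t).

f(t) = -5*exp(4*t) - 3*sin(3*t) + 2*cos(3*t)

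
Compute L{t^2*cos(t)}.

2*s*(s^2 - 3)/(s^2 + 1)^3

L{cos(t)} = s/(s^2 + 1).
Then apply L{t^2·g(t)} = (-1)^2 d^2/ds^2[G(s)] with G(s) = s/(s^2 + 1):
differentiating 2 times and applying the sign gives 2*s*(s^2 - 3)/(s^2 + 1)^3.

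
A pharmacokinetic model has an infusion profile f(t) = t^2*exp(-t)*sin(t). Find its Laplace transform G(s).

G(s) = 2*(3*s^2 + 6*s + 2)/(s^2 + 2*s + 2)^3

L{sin(t)} = 1/(s^2 + 1).
Multiplying by e^(-t) shifts s → s + 1, so L{exp(-t)*sin(t)} = 1/((s + 1)^2 + 1).
Then apply L{t^2·g(t)} = (-1)^2 d^2/ds^2[H(s)] with H(s) = 1/((s + 1)^2 + 1):
differentiating 2 times and applying the sign gives 2*(3*s^2 + 6*s + 2)/(s^2 + 2*s + 2)^3.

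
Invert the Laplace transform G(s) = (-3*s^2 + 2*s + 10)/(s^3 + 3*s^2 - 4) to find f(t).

Factor the denominator: s^3 + 3*s^2 - 4 = (s - 1)*(s + 2)^2.
Partial fraction decomposition gives [-4/(s + 2)] + [2/(s + 2)^2] + [1/(s - 1)].
Invert each term: -4/(s + 2) ↔ -4e^(-2t); 2/(s + 2)^2 ↔ 2t·e^(-2t); 1/(s - 1) ↔ e^(t).

f(t) = 2*t*exp(-2*t) + exp(t) - 4*exp(-2*t)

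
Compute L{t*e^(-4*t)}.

(s + 4)^(-2)

L{e^(-4t)} = 1/(s + 4).
Then apply L{t·g(t)} = -d/ds[G(s)] with G(s) = 1/(s + 4):
differentiating 1 time and applying the sign gives (s + 4)^(-2).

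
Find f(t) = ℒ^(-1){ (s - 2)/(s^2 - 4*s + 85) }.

f(t) = exp(2*t)*cos(9*t)

Rewrite the denominator: s^2 - 4*s + 85 = (s - 2)^2 + 81.
The form in (s - 2) signals a first-shifting-theorem factor e^(2t).
Since L{cos(9t)} = s/(s^2 + 81), the inverse is e^(2*t)*cos(9*t).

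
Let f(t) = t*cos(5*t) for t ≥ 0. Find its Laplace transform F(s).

F(s) = (s - 5)*(s + 5)/(s^2 + 25)^2

L{cos(5t)} = s/(s^2 + 25).
Then apply L{t·g(t)} = -d/ds[G(s)] with G(s) = s/(s^2 + 25):
differentiating 1 time and applying the sign gives (s - 5)*(s + 5)/(s^2 + 25)^2.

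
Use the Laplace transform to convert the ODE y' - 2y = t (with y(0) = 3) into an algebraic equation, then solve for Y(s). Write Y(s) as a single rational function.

Take the Laplace transform of both sides.
The derivative rules (L{y'} = sY - y(0) = sY - 3) turn the left side into (s - 2)Y - (3).
The right side is L{t} = s^(-2).
So (s - 2)Y = s^(-2) + (3).
Divide through and combine into a single rational function.

Y(s) = (3*s^2 + 1)/(s^3 - 2*s^2)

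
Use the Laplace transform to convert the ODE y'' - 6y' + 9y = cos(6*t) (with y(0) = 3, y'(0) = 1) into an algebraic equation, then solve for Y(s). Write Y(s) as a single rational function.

Transform both sides with L{·}.
Using L{y''} = s^2 Y - s·y(0) - y'(0) and L{y'} = sY - y(0), with y(0) = 3, y'(0) = 1, the left side becomes (s^2 - 6*s + 9)Y - (3*s - 17).
The right side is L{cos(6*t)} = s/(s^2 + 36).
So (s^2 - 6*s + 9)Y = s/(s^2 + 36) + (3*s - 17).
Divide through and combine into a single rational function.

Y(s) = (3*s^3 - 17*s^2 + 109*s - 612)/(s^4 - 6*s^3 + 45*s^2 - 216*s + 324)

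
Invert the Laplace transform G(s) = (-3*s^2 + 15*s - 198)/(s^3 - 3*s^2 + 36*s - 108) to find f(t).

Factor the denominator: s^3 - 3*s^2 + 36*s - 108 = (s - 3)*(s^2 + 36).
Partial fraction decomposition gives [-4/(s - 3)] + [s/(s^2 + 36)] + [18/(s^2 + 36)].
Invert each term: -4/(s - 3) ↔ -4e^(3t); 1·s/(s^2 + 36) ↔ cos(6t); 3·6/(s^2 + 36) ↔ 3sin(6t).

f(t) = -4*exp(3*t) + 3*sin(6*t) + cos(6*t)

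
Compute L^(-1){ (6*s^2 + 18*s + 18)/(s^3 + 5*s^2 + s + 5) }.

3*sin(t) + 3*cos(t) + 3*exp(-5*t)

Factor the denominator: s^3 + 5*s^2 + s + 5 = (s + 5)*(s^2 + 1).
Partial fraction decomposition gives [3/(s + 5)] + [3*s/(s^2 + 1)] + [3/(s^2 + 1)].
Invert each term: 3/(s + 5) ↔ 3e^(-5t); 3·s/(s^2 + 1) ↔ 3cos(t); 3·1/(s^2 + 1) ↔ 3sin(t).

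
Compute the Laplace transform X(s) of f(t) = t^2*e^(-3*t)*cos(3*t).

X(s) = 2*(s + 3)*(s^2 + 6*s - 18)/(s^2 + 6*s + 18)^3

L{cos(3t)} = s/(s^2 + 9).
Multiplying by e^(-3t) shifts s → s + 3, so L{e^(-3*t)*cos(3*t)} = (s + 3)/((s + 3)^2 + 9).
Then apply L{t^2·g(t)} = (-1)^2 d^2/ds^2[G(s)] with G(s) = (s + 3)/((s + 3)^2 + 9):
differentiating 2 times and applying the sign gives 2*(s + 3)*(s^2 + 6*s - 18)/(s^2 + 6*s + 18)^3.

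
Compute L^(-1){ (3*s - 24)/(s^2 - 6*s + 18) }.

Complete the square in the denominator: s^2 - 6*s + 18 = (s - 3)^2 + 3^2.
Split the numerator to match: 3*s - 24 = 3·(s - 3) - 5·3.
Invert each term: 3·(s - 3)/((s - 3)^2 + 9) ↔ 3e^(3t)cos(3t); -5·3/((s - 3)^2 + 9) ↔ -5e^(3t)sin(3t).

-5*exp(3*t)*sin(3*t) + 3*exp(3*t)*cos(3*t)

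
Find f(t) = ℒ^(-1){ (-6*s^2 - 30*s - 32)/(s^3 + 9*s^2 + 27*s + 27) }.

f(t) = 2*t^2*exp(-3*t) + 6*t*exp(-3*t) - 6*exp(-3*t)

Factor the denominator: s^3 + 9*s^2 + 27*s + 27 = (s + 3)^3.
Partial fraction decomposition gives [-6/(s + 3)] + [6/(s + 3)^2] + [4/(s + 3)^3].
Invert each term: -6/(s + 3) ↔ -6e^(-3t); 6/(s + 3)^2 ↔ 6t·e^(-3t); 4/(s + 3)^3 ↔ (2)t^2·e^(-3t).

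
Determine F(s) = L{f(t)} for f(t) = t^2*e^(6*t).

L{e^(6t)} = 1/(s - 6).
Then apply L{t^2·g(t)} = (-1)^2 d^2/ds^2[G(s)] with G(s) = 1/(s - 6):
differentiating 2 times and applying the sign gives 2/(s - 6)^3.

F(s) = 2/(s - 6)^3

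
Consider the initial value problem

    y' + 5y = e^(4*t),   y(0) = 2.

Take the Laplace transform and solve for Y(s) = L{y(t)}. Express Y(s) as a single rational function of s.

Y(s) = (2*s - 7)/(s^2 + s - 20)

Transform both sides with L{·}.
With L{y'} = sY - y(0) = sY - 2: the LHS transforms to (s + 5)Y - (2).
The right side is L{e^(4*t)} = 1/(s - 4).
So (s + 5)Y = 1/(s - 4) + (2).
Solve for Y(s) and write it as one ratio of polynomials.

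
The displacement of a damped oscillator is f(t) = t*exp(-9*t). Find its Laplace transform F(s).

L{e^(-9t)} = 1/(s + 9).
Then apply L{t·g(t)} = -d/ds[G(s)] with G(s) = 1/(s + 9):
differentiating 1 time and applying the sign gives (s + 9)^(-2).

F(s) = (s + 9)^(-2)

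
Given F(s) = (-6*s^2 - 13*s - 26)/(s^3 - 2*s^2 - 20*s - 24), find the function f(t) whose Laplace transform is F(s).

f(t) = 3*t*exp(-2*t) - 5*exp(6*t) - exp(-2*t)

Factor the denominator: s^3 - 2*s^2 - 20*s - 24 = (s - 6)*(s + 2)^2.
Partial fraction decomposition gives [-1/(s + 2)] + [3/(s + 2)^2] + [-5/(s - 6)].
Invert each term: -1/(s + 2) ↔ -e^(-2t); 3/(s + 2)^2 ↔ 3t·e^(-2t); -5/(s - 6) ↔ -5e^(6t).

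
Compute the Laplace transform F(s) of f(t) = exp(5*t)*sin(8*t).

L{sin(8t)} = 8/(s^2 + 64).
By the first shifting theorem, multiplying by e^(5t) replaces s with s - 5.

F(s) = 8/((s - 5)^2 + 64)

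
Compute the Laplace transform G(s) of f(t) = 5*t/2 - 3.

By linearity of the Laplace transform, transform each term separately.
L{-3} = -3/s; (5/2)·[L{t} = 1!/s^2 = 1/s^2].

G(s) = -3/s + 5/(2*s^2)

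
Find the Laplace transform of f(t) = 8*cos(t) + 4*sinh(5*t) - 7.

The transform is linear, so treat each term independently.
L{-7} = -7/s; (8)·[L{cos(t)} = s/(s^2 + 1)]; (4)·[L{sinh(5t)} = 5/(s^2 - 25)].

8*s/(s^2 + 1) + 20/(s^2 - 25) - 7/s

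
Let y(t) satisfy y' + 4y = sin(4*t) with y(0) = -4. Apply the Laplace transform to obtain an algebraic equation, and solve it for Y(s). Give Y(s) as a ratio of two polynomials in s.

Y(s) = (-4*s^2 - 60)/(s^3 + 4*s^2 + 16*s + 64)

Apply the Laplace transform to the equation.
The derivative rules (L{y'} = sY - y(0) = sY - (-4)) turn the left side into (s + 4)Y - (-4).
The right side is L{sin(4*t)} = 4/(s^2 + 16).
So (s + 4)Y = 4/(s^2 + 16) + (-4).
Isolate Y and clear denominators.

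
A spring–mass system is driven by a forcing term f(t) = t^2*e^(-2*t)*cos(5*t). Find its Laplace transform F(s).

F(s) = 2*(s + 2)*(s^2 + 4*s - 71)/(s^2 + 4*s + 29)^3

L{cos(5t)} = s/(s^2 + 25).
Multiplying by e^(-2t) shifts s → s + 2, so L{e^(-2*t)*cos(5*t)} = (s + 2)/((s + 2)^2 + 25).
Then apply L{t^2·g(t)} = (-1)^2 d^2/ds^2[G(s)] with G(s) = (s + 2)/((s + 2)^2 + 25):
differentiating 2 times and applying the sign gives 2*(s + 2)*(s^2 + 4*s - 71)/(s^2 + 4*s + 29)^3.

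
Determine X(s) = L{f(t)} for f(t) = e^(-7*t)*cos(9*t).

X(s) = (s + 7)/((s + 7)^2 + 81)

L{cos(9t)} = s/(s^2 + 81).
By the first shifting theorem, multiplying by e^(-7t) replaces s with s + 7.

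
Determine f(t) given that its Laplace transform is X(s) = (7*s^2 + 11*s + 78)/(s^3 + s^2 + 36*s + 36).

f(t) = sin(6*t) + 5*cos(6*t) + 2*exp(-t)

Factor the denominator: s^3 + s^2 + 36*s + 36 = (s + 1)*(s^2 + 36).
Partial fraction decomposition gives [2/(s + 1)] + [5*s/(s^2 + 36)] + [6/(s^2 + 36)].
Invert each term: 2/(s + 1) ↔ 2e^(-t); 5·s/(s^2 + 36) ↔ 5cos(6t); 1·6/(s^2 + 36) ↔ sin(6t).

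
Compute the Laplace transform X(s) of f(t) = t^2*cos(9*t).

L{cos(9t)} = s/(s^2 + 81).
Then apply L{t^2·g(t)} = (-1)^2 d^2/ds^2[G(s)] with G(s) = s/(s^2 + 81):
differentiating 2 times and applying the sign gives 2*s*(s^2 - 243)/(s^2 + 81)^3.

X(s) = 2*s*(s^2 - 243)/(s^2 + 81)^3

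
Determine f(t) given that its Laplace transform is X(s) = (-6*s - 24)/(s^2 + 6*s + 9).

Factor the denominator: s^2 + 6*s + 9 = (s + 3)^2.
Partial fraction decomposition gives [-6/(s + 3)] + [-6/(s + 3)^2].
Invert each term: -6/(s + 3) ↔ -6e^(-3t); -6/(s + 3)^2 ↔ -6t·e^(-3t).

f(t) = -6*t*exp(-3*t) - 6*exp(-3*t)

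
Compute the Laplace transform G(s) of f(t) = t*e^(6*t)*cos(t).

L{cos(t)} = s/(s^2 + 1).
Multiplying by e^(6t) shifts s → s - 6, so L{e^(6*t)*cos(t)} = (s - 6)/((s - 6)^2 + 1).
Then apply L{t·g(t)} = -d/ds[H(s)] with H(s) = (s - 6)/((s - 6)^2 + 1):
differentiating 1 time and applying the sign gives (s - 7)*(s - 5)/(s^2 - 12*s + 37)^2.

G(s) = (s - 7)*(s - 5)/(s^2 - 12*s + 37)^2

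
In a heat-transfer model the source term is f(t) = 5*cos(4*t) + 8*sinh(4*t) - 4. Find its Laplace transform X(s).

Apply the Laplace transform termwise.
(8)·[L{sinh(4t)} = 4/(s^2 - 16)]; L{-4} = -4/s; (5)·[L{cos(4t)} = s/(s^2 + 16)].

X(s) = 5*s/(s^2 + 16) + 32/(s^2 - 16) - 4/s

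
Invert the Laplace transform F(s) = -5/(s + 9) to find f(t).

Since L{e^(-9t)} = 1/(s + 9), the inverse is e^(-9*t), scaled by -5.

f(t) = -5*exp(-9*t)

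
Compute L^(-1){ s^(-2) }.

t

Since L{t} = 1!/s^2 = 1/s^2, the inverse is t.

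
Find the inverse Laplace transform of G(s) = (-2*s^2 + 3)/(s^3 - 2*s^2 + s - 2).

-exp(2*t) - 2*sin(t) - cos(t)

Factor the denominator: s^3 - 2*s^2 + s - 2 = (s - 2)*(s^2 + 1).
Partial fraction decomposition gives [-1/(s - 2)] + [-s/(s^2 + 1)] + [-2/(s^2 + 1)].
Invert each term: -1/(s - 2) ↔ -e^(2t); -1·s/(s^2 + 1) ↔ -cos(t); -2·1/(s^2 + 1) ↔ -2sin(t).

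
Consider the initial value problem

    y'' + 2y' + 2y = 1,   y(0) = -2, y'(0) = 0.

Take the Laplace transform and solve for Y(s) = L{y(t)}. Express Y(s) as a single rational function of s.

Y(s) = (-2*s^2 - 4*s + 1)/(s^3 + 2*s^2 + 2*s)

Laplace-transform each side.
With L{y''} = s^2 Y - s·y(0) - y'(0) and L{y'} = sY - y(0), with y(0) = -2, y'(0) = 0: the LHS transforms to (s^2 + 2*s + 2)Y - (-2*s - 4).
The right side is L{1} = 1/s.
So (s^2 + 2*s + 2)Y = 1/s + (-2*s - 4).
Divide through and combine into a single rational function.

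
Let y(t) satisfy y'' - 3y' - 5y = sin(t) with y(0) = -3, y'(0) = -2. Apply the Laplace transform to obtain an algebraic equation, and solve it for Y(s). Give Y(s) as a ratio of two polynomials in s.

Transform both sides with L{·}.
The derivative rules (L{y''} = s^2 Y - s·y(0) - y'(0) and L{y'} = sY - y(0), with y(0) = -3, y'(0) = -2) turn the left side into (s^2 - 3*s - 5)Y - (-3*s + 7).
The right side is L{sin(t)} = 1/(s^2 + 1).
So (s^2 - 3*s - 5)Y = 1/(s^2 + 1) + (-3*s + 7).
Solve for Y(s) and write it as one ratio of polynomials.

Y(s) = (-3*s^3 + 7*s^2 - 3*s + 8)/(s^4 - 3*s^3 - 4*s^2 - 3*s - 5)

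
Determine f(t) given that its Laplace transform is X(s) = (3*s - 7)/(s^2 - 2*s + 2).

Complete the square in the denominator: s^2 - 2*s + 2 = (s - 1)^2 + 1^2.
Split the numerator to match: 3*s - 7 = 3·(s - 1) - 4·1.
Invert each term: 3·(s - 1)/((s - 1)^2 + 1) ↔ 3e^(t)cos(t); -4·1/((s - 1)^2 + 1) ↔ -4e^(t)sin(t).

f(t) = -4*exp(t)*sin(t) + 3*exp(t)*cos(t)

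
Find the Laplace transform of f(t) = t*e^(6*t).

L{e^(6t)} = 1/(s - 6).
Then apply L{t·g(t)} = -d/ds[H(s)] with H(s) = 1/(s - 6):
differentiating 1 time and applying the sign gives (s - 6)^(-2).

(s - 6)^(-2)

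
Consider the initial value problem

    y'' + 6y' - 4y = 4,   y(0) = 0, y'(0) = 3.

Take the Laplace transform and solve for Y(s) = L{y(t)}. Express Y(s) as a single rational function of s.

Y(s) = (3*s + 4)/(s^3 + 6*s^2 - 4*s)

Apply the Laplace transform to the equation.
With L{y''} = s^2 Y - s·y(0) - y'(0) and L{y'} = sY - y(0), with y(0) = 0, y'(0) = 3: the LHS transforms to (s^2 + 6*s - 4)Y - (3).
The right side is L{4} = 4/s.
So (s^2 + 6*s - 4)Y = 4/s + (3).
Isolate Y and clear denominators.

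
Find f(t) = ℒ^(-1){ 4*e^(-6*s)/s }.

The factor e^(-6s) signals a time shift by c = 6 (second shifting theorem).
L{4} = 4/s, so L^-1{4/s} = 4.
Hence the inverse is u(t - 6) times that function evaluated at t - 6.

f(t) = Heaviside(t - 6)*(4)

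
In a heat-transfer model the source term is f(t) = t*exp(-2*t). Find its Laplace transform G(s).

G(s) = (s + 2)^(-2)

L{e^(-2t)} = 1/(s + 2).
Then apply L{t·g(t)} = -d/ds[H(s)] with H(s) = 1/(s + 2):
differentiating 1 time and applying the sign gives (s + 2)^(-2).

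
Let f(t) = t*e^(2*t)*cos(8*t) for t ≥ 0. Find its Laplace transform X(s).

L{cos(8t)} = s/(s^2 + 64).
Multiplying by e^(2t) shifts s → s - 2, so L{e^(2*t)*cos(8*t)} = (s - 2)/((s - 2)^2 + 64).
Then apply L{t·g(t)} = -d/ds[G(s)] with G(s) = (s - 2)/((s - 2)^2 + 64):
differentiating 1 time and applying the sign gives (s - 10)*(s + 6)/(s^2 - 4*s + 68)^2.

X(s) = (s - 10)*(s + 6)/(s^2 - 4*s + 68)^2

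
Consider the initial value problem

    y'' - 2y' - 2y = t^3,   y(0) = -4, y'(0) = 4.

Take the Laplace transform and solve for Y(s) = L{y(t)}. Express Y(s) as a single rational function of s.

Take the Laplace transform of both sides.
Using L{y''} = s^2 Y - s·y(0) - y'(0) and L{y'} = sY - y(0), with y(0) = -4, y'(0) = 4, the left side becomes (s^2 - 2*s - 2)Y - (-4*s + 12).
The right side is L{t^3} = 6/s^4.
So (s^2 - 2*s - 2)Y = 6/s^4 + (-4*s + 12).
Solve for Y(s) and write it as one ratio of polynomials.

Y(s) = (-4*s^5 + 12*s^4 + 6)/(s^6 - 2*s^5 - 2*s^4)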